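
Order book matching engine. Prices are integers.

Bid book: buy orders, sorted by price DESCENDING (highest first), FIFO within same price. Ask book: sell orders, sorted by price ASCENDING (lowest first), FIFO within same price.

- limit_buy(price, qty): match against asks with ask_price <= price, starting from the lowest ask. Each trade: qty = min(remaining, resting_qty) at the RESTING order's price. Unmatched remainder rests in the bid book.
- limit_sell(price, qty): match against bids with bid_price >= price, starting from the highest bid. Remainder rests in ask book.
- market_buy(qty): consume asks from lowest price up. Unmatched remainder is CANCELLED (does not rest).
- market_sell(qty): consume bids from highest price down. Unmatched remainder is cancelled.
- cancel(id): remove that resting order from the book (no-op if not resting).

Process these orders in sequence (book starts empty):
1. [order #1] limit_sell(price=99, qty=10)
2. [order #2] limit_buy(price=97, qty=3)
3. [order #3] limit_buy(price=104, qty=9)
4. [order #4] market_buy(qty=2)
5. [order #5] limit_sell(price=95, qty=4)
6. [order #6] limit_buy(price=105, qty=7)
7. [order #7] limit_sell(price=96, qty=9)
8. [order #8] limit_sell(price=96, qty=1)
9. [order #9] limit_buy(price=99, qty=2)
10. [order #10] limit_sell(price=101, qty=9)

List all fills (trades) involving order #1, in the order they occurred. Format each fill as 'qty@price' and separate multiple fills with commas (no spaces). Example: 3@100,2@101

After op 1 [order #1] limit_sell(price=99, qty=10): fills=none; bids=[-] asks=[#1:10@99]
After op 2 [order #2] limit_buy(price=97, qty=3): fills=none; bids=[#2:3@97] asks=[#1:10@99]
After op 3 [order #3] limit_buy(price=104, qty=9): fills=#3x#1:9@99; bids=[#2:3@97] asks=[#1:1@99]
After op 4 [order #4] market_buy(qty=2): fills=#4x#1:1@99; bids=[#2:3@97] asks=[-]
After op 5 [order #5] limit_sell(price=95, qty=4): fills=#2x#5:3@97; bids=[-] asks=[#5:1@95]
After op 6 [order #6] limit_buy(price=105, qty=7): fills=#6x#5:1@95; bids=[#6:6@105] asks=[-]
After op 7 [order #7] limit_sell(price=96, qty=9): fills=#6x#7:6@105; bids=[-] asks=[#7:3@96]
After op 8 [order #8] limit_sell(price=96, qty=1): fills=none; bids=[-] asks=[#7:3@96 #8:1@96]
After op 9 [order #9] limit_buy(price=99, qty=2): fills=#9x#7:2@96; bids=[-] asks=[#7:1@96 #8:1@96]
After op 10 [order #10] limit_sell(price=101, qty=9): fills=none; bids=[-] asks=[#7:1@96 #8:1@96 #10:9@101]

Answer: 9@99,1@99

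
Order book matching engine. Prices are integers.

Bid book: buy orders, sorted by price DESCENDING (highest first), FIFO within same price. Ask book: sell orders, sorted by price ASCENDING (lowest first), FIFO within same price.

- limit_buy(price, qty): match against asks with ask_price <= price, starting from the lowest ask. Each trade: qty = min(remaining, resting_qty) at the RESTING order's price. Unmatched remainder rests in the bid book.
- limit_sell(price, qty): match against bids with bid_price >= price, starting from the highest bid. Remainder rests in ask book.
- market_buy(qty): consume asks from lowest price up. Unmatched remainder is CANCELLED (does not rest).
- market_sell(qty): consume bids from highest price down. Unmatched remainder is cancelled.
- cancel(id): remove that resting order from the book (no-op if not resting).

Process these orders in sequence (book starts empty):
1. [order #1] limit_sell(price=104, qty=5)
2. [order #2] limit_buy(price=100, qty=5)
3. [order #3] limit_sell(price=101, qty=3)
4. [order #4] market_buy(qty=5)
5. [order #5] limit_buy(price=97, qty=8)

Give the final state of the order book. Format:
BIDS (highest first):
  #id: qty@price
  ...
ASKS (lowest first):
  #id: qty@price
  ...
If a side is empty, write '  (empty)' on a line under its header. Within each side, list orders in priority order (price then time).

Answer: BIDS (highest first):
  #2: 5@100
  #5: 8@97
ASKS (lowest first):
  #1: 3@104

Derivation:
After op 1 [order #1] limit_sell(price=104, qty=5): fills=none; bids=[-] asks=[#1:5@104]
After op 2 [order #2] limit_buy(price=100, qty=5): fills=none; bids=[#2:5@100] asks=[#1:5@104]
After op 3 [order #3] limit_sell(price=101, qty=3): fills=none; bids=[#2:5@100] asks=[#3:3@101 #1:5@104]
After op 4 [order #4] market_buy(qty=5): fills=#4x#3:3@101 #4x#1:2@104; bids=[#2:5@100] asks=[#1:3@104]
After op 5 [order #5] limit_buy(price=97, qty=8): fills=none; bids=[#2:5@100 #5:8@97] asks=[#1:3@104]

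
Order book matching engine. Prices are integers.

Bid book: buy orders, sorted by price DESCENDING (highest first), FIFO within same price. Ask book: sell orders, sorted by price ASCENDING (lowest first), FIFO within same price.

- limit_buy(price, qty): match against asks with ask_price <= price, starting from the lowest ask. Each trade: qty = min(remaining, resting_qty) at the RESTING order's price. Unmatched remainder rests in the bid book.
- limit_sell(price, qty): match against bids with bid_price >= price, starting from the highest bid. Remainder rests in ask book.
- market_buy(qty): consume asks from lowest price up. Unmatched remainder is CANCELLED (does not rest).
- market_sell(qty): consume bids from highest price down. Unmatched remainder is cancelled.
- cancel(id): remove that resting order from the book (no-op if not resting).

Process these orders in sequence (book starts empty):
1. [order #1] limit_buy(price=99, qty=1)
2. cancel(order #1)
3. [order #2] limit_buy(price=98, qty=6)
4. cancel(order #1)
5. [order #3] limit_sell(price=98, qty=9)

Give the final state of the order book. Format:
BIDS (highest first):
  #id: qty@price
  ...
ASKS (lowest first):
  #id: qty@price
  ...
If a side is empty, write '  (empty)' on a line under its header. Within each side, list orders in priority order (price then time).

Answer: BIDS (highest first):
  (empty)
ASKS (lowest first):
  #3: 3@98

Derivation:
After op 1 [order #1] limit_buy(price=99, qty=1): fills=none; bids=[#1:1@99] asks=[-]
After op 2 cancel(order #1): fills=none; bids=[-] asks=[-]
After op 3 [order #2] limit_buy(price=98, qty=6): fills=none; bids=[#2:6@98] asks=[-]
After op 4 cancel(order #1): fills=none; bids=[#2:6@98] asks=[-]
After op 5 [order #3] limit_sell(price=98, qty=9): fills=#2x#3:6@98; bids=[-] asks=[#3:3@98]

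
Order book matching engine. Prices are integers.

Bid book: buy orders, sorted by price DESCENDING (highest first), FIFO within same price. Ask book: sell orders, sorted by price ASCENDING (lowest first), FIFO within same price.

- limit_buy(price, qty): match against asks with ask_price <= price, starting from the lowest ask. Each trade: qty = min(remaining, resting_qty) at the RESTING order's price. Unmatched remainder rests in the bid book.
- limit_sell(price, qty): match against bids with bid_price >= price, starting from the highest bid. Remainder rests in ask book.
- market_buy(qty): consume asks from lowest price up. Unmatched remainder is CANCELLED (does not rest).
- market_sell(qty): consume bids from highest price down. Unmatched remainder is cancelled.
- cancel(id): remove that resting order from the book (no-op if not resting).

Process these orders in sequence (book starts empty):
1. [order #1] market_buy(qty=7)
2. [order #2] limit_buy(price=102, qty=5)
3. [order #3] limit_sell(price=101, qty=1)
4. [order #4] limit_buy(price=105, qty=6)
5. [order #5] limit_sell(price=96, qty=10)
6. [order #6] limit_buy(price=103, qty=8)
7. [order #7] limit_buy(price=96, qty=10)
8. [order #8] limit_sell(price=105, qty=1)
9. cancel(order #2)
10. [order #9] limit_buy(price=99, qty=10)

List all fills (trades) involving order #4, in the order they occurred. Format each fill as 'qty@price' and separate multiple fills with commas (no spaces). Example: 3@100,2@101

Answer: 6@105

Derivation:
After op 1 [order #1] market_buy(qty=7): fills=none; bids=[-] asks=[-]
After op 2 [order #2] limit_buy(price=102, qty=5): fills=none; bids=[#2:5@102] asks=[-]
After op 3 [order #3] limit_sell(price=101, qty=1): fills=#2x#3:1@102; bids=[#2:4@102] asks=[-]
After op 4 [order #4] limit_buy(price=105, qty=6): fills=none; bids=[#4:6@105 #2:4@102] asks=[-]
After op 5 [order #5] limit_sell(price=96, qty=10): fills=#4x#5:6@105 #2x#5:4@102; bids=[-] asks=[-]
After op 6 [order #6] limit_buy(price=103, qty=8): fills=none; bids=[#6:8@103] asks=[-]
After op 7 [order #7] limit_buy(price=96, qty=10): fills=none; bids=[#6:8@103 #7:10@96] asks=[-]
After op 8 [order #8] limit_sell(price=105, qty=1): fills=none; bids=[#6:8@103 #7:10@96] asks=[#8:1@105]
After op 9 cancel(order #2): fills=none; bids=[#6:8@103 #7:10@96] asks=[#8:1@105]
After op 10 [order #9] limit_buy(price=99, qty=10): fills=none; bids=[#6:8@103 #9:10@99 #7:10@96] asks=[#8:1@105]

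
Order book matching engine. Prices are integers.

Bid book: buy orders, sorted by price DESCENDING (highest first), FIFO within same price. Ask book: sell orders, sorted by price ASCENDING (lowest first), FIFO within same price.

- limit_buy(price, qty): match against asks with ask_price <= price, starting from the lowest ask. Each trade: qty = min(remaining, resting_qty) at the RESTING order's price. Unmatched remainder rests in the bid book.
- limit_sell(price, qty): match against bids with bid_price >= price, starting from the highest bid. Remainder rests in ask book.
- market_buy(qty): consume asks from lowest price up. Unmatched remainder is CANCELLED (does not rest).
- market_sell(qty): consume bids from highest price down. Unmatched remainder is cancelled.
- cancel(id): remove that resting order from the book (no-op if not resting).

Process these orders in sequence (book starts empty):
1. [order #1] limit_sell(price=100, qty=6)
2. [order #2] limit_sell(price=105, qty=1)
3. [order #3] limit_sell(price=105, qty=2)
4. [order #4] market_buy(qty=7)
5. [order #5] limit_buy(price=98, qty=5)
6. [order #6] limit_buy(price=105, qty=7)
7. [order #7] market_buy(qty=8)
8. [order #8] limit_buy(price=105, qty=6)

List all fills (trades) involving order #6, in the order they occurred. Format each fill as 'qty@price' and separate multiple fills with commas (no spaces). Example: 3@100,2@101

After op 1 [order #1] limit_sell(price=100, qty=6): fills=none; bids=[-] asks=[#1:6@100]
After op 2 [order #2] limit_sell(price=105, qty=1): fills=none; bids=[-] asks=[#1:6@100 #2:1@105]
After op 3 [order #3] limit_sell(price=105, qty=2): fills=none; bids=[-] asks=[#1:6@100 #2:1@105 #3:2@105]
After op 4 [order #4] market_buy(qty=7): fills=#4x#1:6@100 #4x#2:1@105; bids=[-] asks=[#3:2@105]
After op 5 [order #5] limit_buy(price=98, qty=5): fills=none; bids=[#5:5@98] asks=[#3:2@105]
After op 6 [order #6] limit_buy(price=105, qty=7): fills=#6x#3:2@105; bids=[#6:5@105 #5:5@98] asks=[-]
After op 7 [order #7] market_buy(qty=8): fills=none; bids=[#6:5@105 #5:5@98] asks=[-]
After op 8 [order #8] limit_buy(price=105, qty=6): fills=none; bids=[#6:5@105 #8:6@105 #5:5@98] asks=[-]

Answer: 2@105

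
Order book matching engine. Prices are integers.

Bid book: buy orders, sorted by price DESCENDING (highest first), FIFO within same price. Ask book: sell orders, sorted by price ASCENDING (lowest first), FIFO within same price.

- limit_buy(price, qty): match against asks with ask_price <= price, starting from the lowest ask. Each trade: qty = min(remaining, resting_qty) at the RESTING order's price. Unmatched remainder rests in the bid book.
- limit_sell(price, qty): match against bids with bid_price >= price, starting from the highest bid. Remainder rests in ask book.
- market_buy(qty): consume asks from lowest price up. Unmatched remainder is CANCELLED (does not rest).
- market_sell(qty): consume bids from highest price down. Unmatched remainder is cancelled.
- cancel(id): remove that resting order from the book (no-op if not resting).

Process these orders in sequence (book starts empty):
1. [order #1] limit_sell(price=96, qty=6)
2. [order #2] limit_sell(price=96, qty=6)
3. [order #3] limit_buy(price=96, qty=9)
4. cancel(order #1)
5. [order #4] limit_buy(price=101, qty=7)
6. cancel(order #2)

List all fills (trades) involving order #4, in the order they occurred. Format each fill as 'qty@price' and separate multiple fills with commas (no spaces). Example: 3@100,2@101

After op 1 [order #1] limit_sell(price=96, qty=6): fills=none; bids=[-] asks=[#1:6@96]
After op 2 [order #2] limit_sell(price=96, qty=6): fills=none; bids=[-] asks=[#1:6@96 #2:6@96]
After op 3 [order #3] limit_buy(price=96, qty=9): fills=#3x#1:6@96 #3x#2:3@96; bids=[-] asks=[#2:3@96]
After op 4 cancel(order #1): fills=none; bids=[-] asks=[#2:3@96]
After op 5 [order #4] limit_buy(price=101, qty=7): fills=#4x#2:3@96; bids=[#4:4@101] asks=[-]
After op 6 cancel(order #2): fills=none; bids=[#4:4@101] asks=[-]

Answer: 3@96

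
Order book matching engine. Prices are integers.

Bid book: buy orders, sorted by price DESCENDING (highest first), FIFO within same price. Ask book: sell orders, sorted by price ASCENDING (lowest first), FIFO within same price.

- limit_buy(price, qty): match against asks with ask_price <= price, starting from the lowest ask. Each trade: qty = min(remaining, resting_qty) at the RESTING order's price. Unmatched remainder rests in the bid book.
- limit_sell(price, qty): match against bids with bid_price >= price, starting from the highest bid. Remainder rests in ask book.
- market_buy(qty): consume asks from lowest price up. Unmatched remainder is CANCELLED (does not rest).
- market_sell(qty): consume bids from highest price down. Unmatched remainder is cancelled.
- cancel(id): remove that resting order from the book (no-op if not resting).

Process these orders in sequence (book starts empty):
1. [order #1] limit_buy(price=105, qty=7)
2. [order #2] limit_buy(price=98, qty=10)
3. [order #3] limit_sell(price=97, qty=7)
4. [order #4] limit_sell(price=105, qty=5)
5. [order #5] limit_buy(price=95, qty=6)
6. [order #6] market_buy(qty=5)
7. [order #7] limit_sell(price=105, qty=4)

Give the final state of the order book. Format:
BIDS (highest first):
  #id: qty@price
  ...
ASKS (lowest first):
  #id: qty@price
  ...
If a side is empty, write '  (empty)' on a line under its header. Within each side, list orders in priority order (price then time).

After op 1 [order #1] limit_buy(price=105, qty=7): fills=none; bids=[#1:7@105] asks=[-]
After op 2 [order #2] limit_buy(price=98, qty=10): fills=none; bids=[#1:7@105 #2:10@98] asks=[-]
After op 3 [order #3] limit_sell(price=97, qty=7): fills=#1x#3:7@105; bids=[#2:10@98] asks=[-]
After op 4 [order #4] limit_sell(price=105, qty=5): fills=none; bids=[#2:10@98] asks=[#4:5@105]
After op 5 [order #5] limit_buy(price=95, qty=6): fills=none; bids=[#2:10@98 #5:6@95] asks=[#4:5@105]
After op 6 [order #6] market_buy(qty=5): fills=#6x#4:5@105; bids=[#2:10@98 #5:6@95] asks=[-]
After op 7 [order #7] limit_sell(price=105, qty=4): fills=none; bids=[#2:10@98 #5:6@95] asks=[#7:4@105]

Answer: BIDS (highest first):
  #2: 10@98
  #5: 6@95
ASKS (lowest first):
  #7: 4@105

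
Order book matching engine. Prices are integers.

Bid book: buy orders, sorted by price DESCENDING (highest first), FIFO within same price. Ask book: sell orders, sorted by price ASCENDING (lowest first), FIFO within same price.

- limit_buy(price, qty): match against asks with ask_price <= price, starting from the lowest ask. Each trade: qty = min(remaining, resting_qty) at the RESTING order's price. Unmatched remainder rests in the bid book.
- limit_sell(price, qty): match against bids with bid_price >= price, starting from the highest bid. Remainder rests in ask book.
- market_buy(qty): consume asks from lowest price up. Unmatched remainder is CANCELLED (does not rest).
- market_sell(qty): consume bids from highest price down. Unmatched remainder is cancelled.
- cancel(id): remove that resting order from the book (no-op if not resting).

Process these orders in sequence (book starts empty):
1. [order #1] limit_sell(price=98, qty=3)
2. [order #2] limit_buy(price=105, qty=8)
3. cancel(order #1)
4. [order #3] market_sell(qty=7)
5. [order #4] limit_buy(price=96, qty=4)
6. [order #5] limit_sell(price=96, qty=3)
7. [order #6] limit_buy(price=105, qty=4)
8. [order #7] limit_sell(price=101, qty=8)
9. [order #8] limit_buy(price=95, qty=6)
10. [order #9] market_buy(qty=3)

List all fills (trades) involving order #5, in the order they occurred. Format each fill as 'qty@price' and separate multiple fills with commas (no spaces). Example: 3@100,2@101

After op 1 [order #1] limit_sell(price=98, qty=3): fills=none; bids=[-] asks=[#1:3@98]
After op 2 [order #2] limit_buy(price=105, qty=8): fills=#2x#1:3@98; bids=[#2:5@105] asks=[-]
After op 3 cancel(order #1): fills=none; bids=[#2:5@105] asks=[-]
After op 4 [order #3] market_sell(qty=7): fills=#2x#3:5@105; bids=[-] asks=[-]
After op 5 [order #4] limit_buy(price=96, qty=4): fills=none; bids=[#4:4@96] asks=[-]
After op 6 [order #5] limit_sell(price=96, qty=3): fills=#4x#5:3@96; bids=[#4:1@96] asks=[-]
After op 7 [order #6] limit_buy(price=105, qty=4): fills=none; bids=[#6:4@105 #4:1@96] asks=[-]
After op 8 [order #7] limit_sell(price=101, qty=8): fills=#6x#7:4@105; bids=[#4:1@96] asks=[#7:4@101]
After op 9 [order #8] limit_buy(price=95, qty=6): fills=none; bids=[#4:1@96 #8:6@95] asks=[#7:4@101]
After op 10 [order #9] market_buy(qty=3): fills=#9x#7:3@101; bids=[#4:1@96 #8:6@95] asks=[#7:1@101]

Answer: 3@96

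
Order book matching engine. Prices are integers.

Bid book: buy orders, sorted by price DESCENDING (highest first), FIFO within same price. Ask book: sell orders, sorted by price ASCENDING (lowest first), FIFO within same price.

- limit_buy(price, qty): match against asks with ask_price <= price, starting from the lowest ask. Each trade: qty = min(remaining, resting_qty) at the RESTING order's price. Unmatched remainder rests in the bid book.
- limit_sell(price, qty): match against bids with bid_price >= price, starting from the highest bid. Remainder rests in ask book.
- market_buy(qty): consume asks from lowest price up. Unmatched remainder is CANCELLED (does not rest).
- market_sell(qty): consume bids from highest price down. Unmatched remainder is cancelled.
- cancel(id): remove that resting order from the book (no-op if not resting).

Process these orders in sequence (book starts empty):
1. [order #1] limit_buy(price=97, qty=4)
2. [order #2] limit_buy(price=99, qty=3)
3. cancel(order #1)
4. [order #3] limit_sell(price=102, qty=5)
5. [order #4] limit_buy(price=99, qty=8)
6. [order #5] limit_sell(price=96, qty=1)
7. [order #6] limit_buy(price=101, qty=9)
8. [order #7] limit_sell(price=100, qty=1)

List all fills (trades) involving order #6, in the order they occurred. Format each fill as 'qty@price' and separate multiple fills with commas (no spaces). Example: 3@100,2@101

After op 1 [order #1] limit_buy(price=97, qty=4): fills=none; bids=[#1:4@97] asks=[-]
After op 2 [order #2] limit_buy(price=99, qty=3): fills=none; bids=[#2:3@99 #1:4@97] asks=[-]
After op 3 cancel(order #1): fills=none; bids=[#2:3@99] asks=[-]
After op 4 [order #3] limit_sell(price=102, qty=5): fills=none; bids=[#2:3@99] asks=[#3:5@102]
After op 5 [order #4] limit_buy(price=99, qty=8): fills=none; bids=[#2:3@99 #4:8@99] asks=[#3:5@102]
After op 6 [order #5] limit_sell(price=96, qty=1): fills=#2x#5:1@99; bids=[#2:2@99 #4:8@99] asks=[#3:5@102]
After op 7 [order #6] limit_buy(price=101, qty=9): fills=none; bids=[#6:9@101 #2:2@99 #4:8@99] asks=[#3:5@102]
After op 8 [order #7] limit_sell(price=100, qty=1): fills=#6x#7:1@101; bids=[#6:8@101 #2:2@99 #4:8@99] asks=[#3:5@102]

Answer: 1@101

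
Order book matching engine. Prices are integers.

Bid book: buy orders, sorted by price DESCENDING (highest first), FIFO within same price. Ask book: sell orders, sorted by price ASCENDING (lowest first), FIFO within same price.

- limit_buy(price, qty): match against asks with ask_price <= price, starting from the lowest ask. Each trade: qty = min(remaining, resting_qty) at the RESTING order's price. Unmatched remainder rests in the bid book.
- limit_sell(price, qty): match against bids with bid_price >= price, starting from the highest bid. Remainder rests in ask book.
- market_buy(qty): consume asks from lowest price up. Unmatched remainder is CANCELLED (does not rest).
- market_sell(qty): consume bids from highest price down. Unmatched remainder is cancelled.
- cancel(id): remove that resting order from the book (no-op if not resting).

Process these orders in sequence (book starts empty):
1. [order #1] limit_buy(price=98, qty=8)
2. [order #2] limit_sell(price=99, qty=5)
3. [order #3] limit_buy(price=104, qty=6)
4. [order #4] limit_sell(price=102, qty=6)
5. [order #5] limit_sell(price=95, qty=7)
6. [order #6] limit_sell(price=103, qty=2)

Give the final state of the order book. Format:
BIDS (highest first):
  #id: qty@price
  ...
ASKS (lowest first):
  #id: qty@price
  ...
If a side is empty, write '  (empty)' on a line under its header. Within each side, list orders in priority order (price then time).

After op 1 [order #1] limit_buy(price=98, qty=8): fills=none; bids=[#1:8@98] asks=[-]
After op 2 [order #2] limit_sell(price=99, qty=5): fills=none; bids=[#1:8@98] asks=[#2:5@99]
After op 3 [order #3] limit_buy(price=104, qty=6): fills=#3x#2:5@99; bids=[#3:1@104 #1:8@98] asks=[-]
After op 4 [order #4] limit_sell(price=102, qty=6): fills=#3x#4:1@104; bids=[#1:8@98] asks=[#4:5@102]
After op 5 [order #5] limit_sell(price=95, qty=7): fills=#1x#5:7@98; bids=[#1:1@98] asks=[#4:5@102]
After op 6 [order #6] limit_sell(price=103, qty=2): fills=none; bids=[#1:1@98] asks=[#4:5@102 #6:2@103]

Answer: BIDS (highest first):
  #1: 1@98
ASKS (lowest first):
  #4: 5@102
  #6: 2@103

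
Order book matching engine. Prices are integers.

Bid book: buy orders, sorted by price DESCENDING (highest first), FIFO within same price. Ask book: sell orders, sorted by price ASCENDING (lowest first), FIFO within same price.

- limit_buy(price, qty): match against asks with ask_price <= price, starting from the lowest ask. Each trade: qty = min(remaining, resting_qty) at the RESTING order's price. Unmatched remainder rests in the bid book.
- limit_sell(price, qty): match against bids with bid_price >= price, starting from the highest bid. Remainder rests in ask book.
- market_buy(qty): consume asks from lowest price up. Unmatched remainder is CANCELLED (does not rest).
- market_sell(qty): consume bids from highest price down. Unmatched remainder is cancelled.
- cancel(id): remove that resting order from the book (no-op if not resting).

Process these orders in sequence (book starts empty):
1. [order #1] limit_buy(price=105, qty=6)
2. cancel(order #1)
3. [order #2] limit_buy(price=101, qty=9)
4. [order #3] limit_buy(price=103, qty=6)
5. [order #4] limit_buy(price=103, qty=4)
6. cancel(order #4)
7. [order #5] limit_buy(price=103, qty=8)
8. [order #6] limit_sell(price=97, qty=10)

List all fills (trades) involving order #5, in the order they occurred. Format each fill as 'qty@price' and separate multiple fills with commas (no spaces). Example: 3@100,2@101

After op 1 [order #1] limit_buy(price=105, qty=6): fills=none; bids=[#1:6@105] asks=[-]
After op 2 cancel(order #1): fills=none; bids=[-] asks=[-]
After op 3 [order #2] limit_buy(price=101, qty=9): fills=none; bids=[#2:9@101] asks=[-]
After op 4 [order #3] limit_buy(price=103, qty=6): fills=none; bids=[#3:6@103 #2:9@101] asks=[-]
After op 5 [order #4] limit_buy(price=103, qty=4): fills=none; bids=[#3:6@103 #4:4@103 #2:9@101] asks=[-]
After op 6 cancel(order #4): fills=none; bids=[#3:6@103 #2:9@101] asks=[-]
After op 7 [order #5] limit_buy(price=103, qty=8): fills=none; bids=[#3:6@103 #5:8@103 #2:9@101] asks=[-]
After op 8 [order #6] limit_sell(price=97, qty=10): fills=#3x#6:6@103 #5x#6:4@103; bids=[#5:4@103 #2:9@101] asks=[-]

Answer: 4@103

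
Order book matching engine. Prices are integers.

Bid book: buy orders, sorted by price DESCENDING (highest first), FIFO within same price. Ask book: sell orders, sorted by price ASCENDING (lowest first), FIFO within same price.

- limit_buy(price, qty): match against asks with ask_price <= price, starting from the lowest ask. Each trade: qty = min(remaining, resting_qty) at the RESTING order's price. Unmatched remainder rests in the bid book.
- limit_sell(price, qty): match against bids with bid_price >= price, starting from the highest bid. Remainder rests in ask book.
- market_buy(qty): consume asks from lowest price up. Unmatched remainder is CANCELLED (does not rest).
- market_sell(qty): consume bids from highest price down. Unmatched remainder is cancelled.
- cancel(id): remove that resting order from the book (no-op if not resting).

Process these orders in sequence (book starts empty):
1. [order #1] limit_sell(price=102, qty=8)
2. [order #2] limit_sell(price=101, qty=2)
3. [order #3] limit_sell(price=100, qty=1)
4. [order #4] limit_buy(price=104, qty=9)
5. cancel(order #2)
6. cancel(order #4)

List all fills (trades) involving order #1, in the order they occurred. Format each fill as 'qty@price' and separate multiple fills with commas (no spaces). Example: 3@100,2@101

After op 1 [order #1] limit_sell(price=102, qty=8): fills=none; bids=[-] asks=[#1:8@102]
After op 2 [order #2] limit_sell(price=101, qty=2): fills=none; bids=[-] asks=[#2:2@101 #1:8@102]
After op 3 [order #3] limit_sell(price=100, qty=1): fills=none; bids=[-] asks=[#3:1@100 #2:2@101 #1:8@102]
After op 4 [order #4] limit_buy(price=104, qty=9): fills=#4x#3:1@100 #4x#2:2@101 #4x#1:6@102; bids=[-] asks=[#1:2@102]
After op 5 cancel(order #2): fills=none; bids=[-] asks=[#1:2@102]
After op 6 cancel(order #4): fills=none; bids=[-] asks=[#1:2@102]

Answer: 6@102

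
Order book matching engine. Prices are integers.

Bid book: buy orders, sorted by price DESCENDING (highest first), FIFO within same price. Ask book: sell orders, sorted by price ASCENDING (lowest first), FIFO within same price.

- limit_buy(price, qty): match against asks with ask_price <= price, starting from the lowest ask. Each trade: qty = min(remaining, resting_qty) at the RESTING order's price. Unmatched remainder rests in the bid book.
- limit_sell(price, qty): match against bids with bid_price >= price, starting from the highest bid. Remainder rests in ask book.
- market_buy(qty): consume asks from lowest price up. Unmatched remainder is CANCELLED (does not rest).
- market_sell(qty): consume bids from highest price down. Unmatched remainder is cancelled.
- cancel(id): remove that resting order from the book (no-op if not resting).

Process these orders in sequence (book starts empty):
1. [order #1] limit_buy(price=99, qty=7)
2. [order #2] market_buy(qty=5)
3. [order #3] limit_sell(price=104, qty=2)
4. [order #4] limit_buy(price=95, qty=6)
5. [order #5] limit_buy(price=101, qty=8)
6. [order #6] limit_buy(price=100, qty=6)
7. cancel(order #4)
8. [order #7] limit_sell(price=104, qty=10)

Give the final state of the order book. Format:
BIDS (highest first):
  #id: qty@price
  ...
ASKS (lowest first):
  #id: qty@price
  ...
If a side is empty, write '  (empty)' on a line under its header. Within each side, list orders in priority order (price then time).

After op 1 [order #1] limit_buy(price=99, qty=7): fills=none; bids=[#1:7@99] asks=[-]
After op 2 [order #2] market_buy(qty=5): fills=none; bids=[#1:7@99] asks=[-]
After op 3 [order #3] limit_sell(price=104, qty=2): fills=none; bids=[#1:7@99] asks=[#3:2@104]
After op 4 [order #4] limit_buy(price=95, qty=6): fills=none; bids=[#1:7@99 #4:6@95] asks=[#3:2@104]
After op 5 [order #5] limit_buy(price=101, qty=8): fills=none; bids=[#5:8@101 #1:7@99 #4:6@95] asks=[#3:2@104]
After op 6 [order #6] limit_buy(price=100, qty=6): fills=none; bids=[#5:8@101 #6:6@100 #1:7@99 #4:6@95] asks=[#3:2@104]
After op 7 cancel(order #4): fills=none; bids=[#5:8@101 #6:6@100 #1:7@99] asks=[#3:2@104]
After op 8 [order #7] limit_sell(price=104, qty=10): fills=none; bids=[#5:8@101 #6:6@100 #1:7@99] asks=[#3:2@104 #7:10@104]

Answer: BIDS (highest first):
  #5: 8@101
  #6: 6@100
  #1: 7@99
ASKS (lowest first):
  #3: 2@104
  #7: 10@104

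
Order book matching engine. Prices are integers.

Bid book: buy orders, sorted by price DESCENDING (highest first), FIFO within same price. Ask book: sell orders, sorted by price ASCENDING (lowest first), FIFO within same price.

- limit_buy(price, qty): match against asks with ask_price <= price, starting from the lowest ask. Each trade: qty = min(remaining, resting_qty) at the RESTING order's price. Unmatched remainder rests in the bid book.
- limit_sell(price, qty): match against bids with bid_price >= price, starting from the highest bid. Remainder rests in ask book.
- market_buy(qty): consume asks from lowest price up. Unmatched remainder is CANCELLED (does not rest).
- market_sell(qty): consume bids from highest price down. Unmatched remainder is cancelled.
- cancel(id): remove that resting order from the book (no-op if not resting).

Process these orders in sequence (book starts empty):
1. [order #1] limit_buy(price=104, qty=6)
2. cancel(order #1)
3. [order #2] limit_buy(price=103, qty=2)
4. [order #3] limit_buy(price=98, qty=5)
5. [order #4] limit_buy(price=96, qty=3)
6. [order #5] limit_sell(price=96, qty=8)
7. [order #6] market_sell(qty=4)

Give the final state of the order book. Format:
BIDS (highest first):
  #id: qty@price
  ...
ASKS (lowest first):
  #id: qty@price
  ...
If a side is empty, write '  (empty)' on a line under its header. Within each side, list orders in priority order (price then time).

Answer: BIDS (highest first):
  (empty)
ASKS (lowest first):
  (empty)

Derivation:
After op 1 [order #1] limit_buy(price=104, qty=6): fills=none; bids=[#1:6@104] asks=[-]
After op 2 cancel(order #1): fills=none; bids=[-] asks=[-]
After op 3 [order #2] limit_buy(price=103, qty=2): fills=none; bids=[#2:2@103] asks=[-]
After op 4 [order #3] limit_buy(price=98, qty=5): fills=none; bids=[#2:2@103 #3:5@98] asks=[-]
After op 5 [order #4] limit_buy(price=96, qty=3): fills=none; bids=[#2:2@103 #3:5@98 #4:3@96] asks=[-]
After op 6 [order #5] limit_sell(price=96, qty=8): fills=#2x#5:2@103 #3x#5:5@98 #4x#5:1@96; bids=[#4:2@96] asks=[-]
After op 7 [order #6] market_sell(qty=4): fills=#4x#6:2@96; bids=[-] asks=[-]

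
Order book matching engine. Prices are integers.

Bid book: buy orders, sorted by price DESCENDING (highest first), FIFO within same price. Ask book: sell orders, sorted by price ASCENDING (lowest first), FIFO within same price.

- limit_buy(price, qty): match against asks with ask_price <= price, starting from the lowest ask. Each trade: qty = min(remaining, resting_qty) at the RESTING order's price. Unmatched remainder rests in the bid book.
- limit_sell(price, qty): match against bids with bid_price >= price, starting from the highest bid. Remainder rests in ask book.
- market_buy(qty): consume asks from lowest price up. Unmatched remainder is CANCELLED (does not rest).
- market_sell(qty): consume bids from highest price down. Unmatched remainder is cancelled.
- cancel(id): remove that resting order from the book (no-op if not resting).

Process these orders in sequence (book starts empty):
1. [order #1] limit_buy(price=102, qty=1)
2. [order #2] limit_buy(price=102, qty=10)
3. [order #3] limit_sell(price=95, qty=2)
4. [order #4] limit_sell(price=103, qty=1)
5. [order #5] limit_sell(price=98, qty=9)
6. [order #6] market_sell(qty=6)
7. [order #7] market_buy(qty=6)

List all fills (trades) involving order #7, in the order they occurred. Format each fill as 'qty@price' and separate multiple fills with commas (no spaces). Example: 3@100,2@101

Answer: 1@103

Derivation:
After op 1 [order #1] limit_buy(price=102, qty=1): fills=none; bids=[#1:1@102] asks=[-]
After op 2 [order #2] limit_buy(price=102, qty=10): fills=none; bids=[#1:1@102 #2:10@102] asks=[-]
After op 3 [order #3] limit_sell(price=95, qty=2): fills=#1x#3:1@102 #2x#3:1@102; bids=[#2:9@102] asks=[-]
After op 4 [order #4] limit_sell(price=103, qty=1): fills=none; bids=[#2:9@102] asks=[#4:1@103]
After op 5 [order #5] limit_sell(price=98, qty=9): fills=#2x#5:9@102; bids=[-] asks=[#4:1@103]
After op 6 [order #6] market_sell(qty=6): fills=none; bids=[-] asks=[#4:1@103]
After op 7 [order #7] market_buy(qty=6): fills=#7x#4:1@103; bids=[-] asks=[-]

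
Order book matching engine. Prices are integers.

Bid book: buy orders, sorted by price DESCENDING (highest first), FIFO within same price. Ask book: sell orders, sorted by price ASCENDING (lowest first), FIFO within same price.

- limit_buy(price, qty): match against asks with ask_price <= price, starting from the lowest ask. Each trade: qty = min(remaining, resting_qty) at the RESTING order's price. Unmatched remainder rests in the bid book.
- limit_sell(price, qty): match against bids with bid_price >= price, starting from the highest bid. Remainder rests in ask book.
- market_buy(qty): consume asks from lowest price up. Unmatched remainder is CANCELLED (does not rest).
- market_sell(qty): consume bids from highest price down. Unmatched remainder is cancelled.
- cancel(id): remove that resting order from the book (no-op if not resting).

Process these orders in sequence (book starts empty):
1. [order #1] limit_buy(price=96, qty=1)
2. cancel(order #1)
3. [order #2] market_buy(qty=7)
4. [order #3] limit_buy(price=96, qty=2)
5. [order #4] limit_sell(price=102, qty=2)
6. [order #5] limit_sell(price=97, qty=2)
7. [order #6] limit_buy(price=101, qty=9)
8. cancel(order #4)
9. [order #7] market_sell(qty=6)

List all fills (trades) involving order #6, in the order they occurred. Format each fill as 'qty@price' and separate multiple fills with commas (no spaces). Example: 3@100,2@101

After op 1 [order #1] limit_buy(price=96, qty=1): fills=none; bids=[#1:1@96] asks=[-]
After op 2 cancel(order #1): fills=none; bids=[-] asks=[-]
After op 3 [order #2] market_buy(qty=7): fills=none; bids=[-] asks=[-]
After op 4 [order #3] limit_buy(price=96, qty=2): fills=none; bids=[#3:2@96] asks=[-]
After op 5 [order #4] limit_sell(price=102, qty=2): fills=none; bids=[#3:2@96] asks=[#4:2@102]
After op 6 [order #5] limit_sell(price=97, qty=2): fills=none; bids=[#3:2@96] asks=[#5:2@97 #4:2@102]
After op 7 [order #6] limit_buy(price=101, qty=9): fills=#6x#5:2@97; bids=[#6:7@101 #3:2@96] asks=[#4:2@102]
After op 8 cancel(order #4): fills=none; bids=[#6:7@101 #3:2@96] asks=[-]
After op 9 [order #7] market_sell(qty=6): fills=#6x#7:6@101; bids=[#6:1@101 #3:2@96] asks=[-]

Answer: 2@97,6@101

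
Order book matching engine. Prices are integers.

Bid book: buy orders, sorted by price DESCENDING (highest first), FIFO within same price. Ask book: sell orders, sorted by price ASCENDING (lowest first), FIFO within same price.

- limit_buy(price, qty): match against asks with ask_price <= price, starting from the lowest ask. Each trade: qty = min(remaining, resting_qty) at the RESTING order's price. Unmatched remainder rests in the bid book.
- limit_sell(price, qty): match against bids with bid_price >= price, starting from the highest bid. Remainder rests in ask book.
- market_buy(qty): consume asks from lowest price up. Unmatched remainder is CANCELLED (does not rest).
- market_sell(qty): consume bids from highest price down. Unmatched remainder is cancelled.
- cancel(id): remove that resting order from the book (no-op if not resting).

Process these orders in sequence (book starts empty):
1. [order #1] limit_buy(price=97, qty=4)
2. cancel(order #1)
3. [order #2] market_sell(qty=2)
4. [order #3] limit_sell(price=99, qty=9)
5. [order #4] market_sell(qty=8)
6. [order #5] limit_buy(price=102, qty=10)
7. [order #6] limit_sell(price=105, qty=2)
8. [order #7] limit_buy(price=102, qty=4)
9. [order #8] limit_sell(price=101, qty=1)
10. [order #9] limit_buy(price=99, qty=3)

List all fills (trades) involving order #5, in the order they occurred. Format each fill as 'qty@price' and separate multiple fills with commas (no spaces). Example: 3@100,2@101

Answer: 9@99,1@102

Derivation:
After op 1 [order #1] limit_buy(price=97, qty=4): fills=none; bids=[#1:4@97] asks=[-]
After op 2 cancel(order #1): fills=none; bids=[-] asks=[-]
After op 3 [order #2] market_sell(qty=2): fills=none; bids=[-] asks=[-]
After op 4 [order #3] limit_sell(price=99, qty=9): fills=none; bids=[-] asks=[#3:9@99]
After op 5 [order #4] market_sell(qty=8): fills=none; bids=[-] asks=[#3:9@99]
After op 6 [order #5] limit_buy(price=102, qty=10): fills=#5x#3:9@99; bids=[#5:1@102] asks=[-]
After op 7 [order #6] limit_sell(price=105, qty=2): fills=none; bids=[#5:1@102] asks=[#6:2@105]
After op 8 [order #7] limit_buy(price=102, qty=4): fills=none; bids=[#5:1@102 #7:4@102] asks=[#6:2@105]
After op 9 [order #8] limit_sell(price=101, qty=1): fills=#5x#8:1@102; bids=[#7:4@102] asks=[#6:2@105]
After op 10 [order #9] limit_buy(price=99, qty=3): fills=none; bids=[#7:4@102 #9:3@99] asks=[#6:2@105]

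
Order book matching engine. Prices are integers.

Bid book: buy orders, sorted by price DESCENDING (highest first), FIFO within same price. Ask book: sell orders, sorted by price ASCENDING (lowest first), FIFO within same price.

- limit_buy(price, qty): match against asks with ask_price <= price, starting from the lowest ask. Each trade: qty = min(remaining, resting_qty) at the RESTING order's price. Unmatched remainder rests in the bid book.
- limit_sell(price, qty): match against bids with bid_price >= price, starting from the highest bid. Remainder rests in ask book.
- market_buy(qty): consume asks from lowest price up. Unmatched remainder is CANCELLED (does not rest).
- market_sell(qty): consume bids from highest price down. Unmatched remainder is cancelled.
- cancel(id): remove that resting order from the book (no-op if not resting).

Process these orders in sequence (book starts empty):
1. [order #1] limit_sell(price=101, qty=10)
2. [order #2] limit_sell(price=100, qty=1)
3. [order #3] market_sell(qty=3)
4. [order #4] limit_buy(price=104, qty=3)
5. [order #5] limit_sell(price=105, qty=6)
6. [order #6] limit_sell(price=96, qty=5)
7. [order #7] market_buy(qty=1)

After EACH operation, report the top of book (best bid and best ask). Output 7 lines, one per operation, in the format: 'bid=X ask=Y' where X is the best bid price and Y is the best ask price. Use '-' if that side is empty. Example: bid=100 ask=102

After op 1 [order #1] limit_sell(price=101, qty=10): fills=none; bids=[-] asks=[#1:10@101]
After op 2 [order #2] limit_sell(price=100, qty=1): fills=none; bids=[-] asks=[#2:1@100 #1:10@101]
After op 3 [order #3] market_sell(qty=3): fills=none; bids=[-] asks=[#2:1@100 #1:10@101]
After op 4 [order #4] limit_buy(price=104, qty=3): fills=#4x#2:1@100 #4x#1:2@101; bids=[-] asks=[#1:8@101]
After op 5 [order #5] limit_sell(price=105, qty=6): fills=none; bids=[-] asks=[#1:8@101 #5:6@105]
After op 6 [order #6] limit_sell(price=96, qty=5): fills=none; bids=[-] asks=[#6:5@96 #1:8@101 #5:6@105]
After op 7 [order #7] market_buy(qty=1): fills=#7x#6:1@96; bids=[-] asks=[#6:4@96 #1:8@101 #5:6@105]

Answer: bid=- ask=101
bid=- ask=100
bid=- ask=100
bid=- ask=101
bid=- ask=101
bid=- ask=96
bid=- ask=96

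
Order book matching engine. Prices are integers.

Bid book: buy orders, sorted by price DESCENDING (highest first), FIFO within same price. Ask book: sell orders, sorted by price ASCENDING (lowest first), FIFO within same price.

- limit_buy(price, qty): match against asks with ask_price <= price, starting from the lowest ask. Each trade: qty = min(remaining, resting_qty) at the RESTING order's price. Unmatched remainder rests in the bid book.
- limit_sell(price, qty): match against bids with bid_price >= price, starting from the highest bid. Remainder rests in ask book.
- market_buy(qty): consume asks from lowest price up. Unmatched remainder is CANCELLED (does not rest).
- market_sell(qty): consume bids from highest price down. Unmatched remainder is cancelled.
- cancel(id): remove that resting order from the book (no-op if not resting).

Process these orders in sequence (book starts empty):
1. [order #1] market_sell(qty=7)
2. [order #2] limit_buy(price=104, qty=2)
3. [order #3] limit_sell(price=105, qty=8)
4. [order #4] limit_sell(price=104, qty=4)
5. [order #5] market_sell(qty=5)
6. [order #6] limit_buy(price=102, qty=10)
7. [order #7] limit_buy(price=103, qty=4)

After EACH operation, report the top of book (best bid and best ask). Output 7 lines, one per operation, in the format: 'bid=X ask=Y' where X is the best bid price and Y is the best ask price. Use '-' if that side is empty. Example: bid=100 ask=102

After op 1 [order #1] market_sell(qty=7): fills=none; bids=[-] asks=[-]
After op 2 [order #2] limit_buy(price=104, qty=2): fills=none; bids=[#2:2@104] asks=[-]
After op 3 [order #3] limit_sell(price=105, qty=8): fills=none; bids=[#2:2@104] asks=[#3:8@105]
After op 4 [order #4] limit_sell(price=104, qty=4): fills=#2x#4:2@104; bids=[-] asks=[#4:2@104 #3:8@105]
After op 5 [order #5] market_sell(qty=5): fills=none; bids=[-] asks=[#4:2@104 #3:8@105]
After op 6 [order #6] limit_buy(price=102, qty=10): fills=none; bids=[#6:10@102] asks=[#4:2@104 #3:8@105]
After op 7 [order #7] limit_buy(price=103, qty=4): fills=none; bids=[#7:4@103 #6:10@102] asks=[#4:2@104 #3:8@105]

Answer: bid=- ask=-
bid=104 ask=-
bid=104 ask=105
bid=- ask=104
bid=- ask=104
bid=102 ask=104
bid=103 ask=104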